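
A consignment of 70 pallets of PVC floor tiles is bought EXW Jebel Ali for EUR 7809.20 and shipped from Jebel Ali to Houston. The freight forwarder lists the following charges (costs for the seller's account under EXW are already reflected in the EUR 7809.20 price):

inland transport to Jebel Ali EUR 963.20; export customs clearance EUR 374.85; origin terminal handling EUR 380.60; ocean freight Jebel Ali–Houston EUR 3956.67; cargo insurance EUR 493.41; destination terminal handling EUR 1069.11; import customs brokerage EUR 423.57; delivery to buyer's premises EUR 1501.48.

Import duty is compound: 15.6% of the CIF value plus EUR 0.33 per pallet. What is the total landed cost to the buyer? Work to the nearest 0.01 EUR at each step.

Total landed cost: EUR 19175.75

EXW: the seller makes goods available at their premises; the buyer bears all onward costs.
CIF value = EXW price + inland to port + export clearance + origin terminal + freight + insurance = 7809.20 + 963.20 + 374.85 + 380.60 + 3956.67 + 493.41 = 13977.93
Ad valorem component: 13977.93 × 15.6% = 2180.56
Specific component: 70 × 0.33 = 23.10
Import duty = 2180.56 + 23.10 = 2203.66
Buyer bears: inland to port 963.20 + export clearance 374.85 + origin terminal 380.60 + freight 3956.67 + insurance 493.41 + destination terminal 1069.11 + brokerage 423.57 + delivery 1501.48 + duty 2203.66 = 11366.55
Landed cost = invoice 7809.20 + 11366.55 = 19175.75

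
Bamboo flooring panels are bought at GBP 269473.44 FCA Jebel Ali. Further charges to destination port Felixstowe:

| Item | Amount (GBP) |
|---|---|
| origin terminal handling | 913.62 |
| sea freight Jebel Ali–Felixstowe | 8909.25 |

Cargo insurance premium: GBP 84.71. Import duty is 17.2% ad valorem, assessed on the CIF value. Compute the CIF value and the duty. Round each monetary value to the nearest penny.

CIF value: GBP 279381.02; import duty: GBP 48053.54

CIF = FCA price + pre-shipment costs + freight + insurance
CIF = 269473.44 + 913.62 + 8909.25 + 84.71 = 279381.02
Import duty = 279381.02 × 17.2% = 48053.54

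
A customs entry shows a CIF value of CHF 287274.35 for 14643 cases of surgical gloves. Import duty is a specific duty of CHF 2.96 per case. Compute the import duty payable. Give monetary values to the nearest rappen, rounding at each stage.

Import duty = 14643 × 2.96 = 43343.28

Import duty: CHF 43343.28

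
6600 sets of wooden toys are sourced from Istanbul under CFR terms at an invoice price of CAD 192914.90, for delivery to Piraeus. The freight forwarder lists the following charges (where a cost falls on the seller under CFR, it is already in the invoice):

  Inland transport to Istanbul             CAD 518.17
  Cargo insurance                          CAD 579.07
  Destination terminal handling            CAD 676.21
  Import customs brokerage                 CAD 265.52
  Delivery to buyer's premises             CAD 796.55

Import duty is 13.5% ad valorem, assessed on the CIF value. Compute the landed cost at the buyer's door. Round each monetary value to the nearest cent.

CFR: the seller pays costs through ocean freight to the destination port, but not insurance.
Already in the invoice (seller's account under CFR): inland to port — exclude.
CIF value = CFR price + insurance = 192914.90 + 579.07 = 193493.97
Import duty = 193493.97 × 13.5% = 26121.69
Buyer bears: insurance 579.07 + destination terminal 676.21 + brokerage 265.52 + delivery 796.55 + duty 26121.69 = 28439.04
Landed cost = invoice 192914.90 + 28439.04 = 221353.94

Total landed cost: CAD 221353.94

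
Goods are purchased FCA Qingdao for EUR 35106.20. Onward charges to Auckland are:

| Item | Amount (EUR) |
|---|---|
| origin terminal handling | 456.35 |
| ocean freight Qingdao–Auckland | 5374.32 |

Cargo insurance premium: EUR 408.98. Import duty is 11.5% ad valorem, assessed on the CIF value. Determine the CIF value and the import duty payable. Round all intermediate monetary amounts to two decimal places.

CIF = FCA price + pre-shipment costs + freight + insurance
CIF = 35106.20 + 456.35 + 5374.32 + 408.98 = 41345.85
Import duty = 41345.85 × 11.5% = 4754.77

CIF value: EUR 41345.85; import duty: EUR 4754.77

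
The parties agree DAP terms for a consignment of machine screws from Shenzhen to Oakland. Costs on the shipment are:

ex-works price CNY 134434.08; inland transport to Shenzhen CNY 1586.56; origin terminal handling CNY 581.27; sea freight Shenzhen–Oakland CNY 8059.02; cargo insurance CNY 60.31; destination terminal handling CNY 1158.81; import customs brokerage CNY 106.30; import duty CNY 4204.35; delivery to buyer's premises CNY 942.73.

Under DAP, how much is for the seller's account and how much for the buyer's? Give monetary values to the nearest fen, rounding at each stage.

DAP: the seller bears all costs to the named destination except import duty and clearance.
Seller's account: goods 134434.08 + inland to port 1586.56 + origin terminal 581.27 + freight 8059.02 + insurance 60.31 + destination terminal 1158.81 + delivery 942.73 = 146822.78
Buyer's account: brokerage 106.30 + duty 4204.35 = 4310.65

Seller: CNY 146822.78; buyer: CNY 4310.65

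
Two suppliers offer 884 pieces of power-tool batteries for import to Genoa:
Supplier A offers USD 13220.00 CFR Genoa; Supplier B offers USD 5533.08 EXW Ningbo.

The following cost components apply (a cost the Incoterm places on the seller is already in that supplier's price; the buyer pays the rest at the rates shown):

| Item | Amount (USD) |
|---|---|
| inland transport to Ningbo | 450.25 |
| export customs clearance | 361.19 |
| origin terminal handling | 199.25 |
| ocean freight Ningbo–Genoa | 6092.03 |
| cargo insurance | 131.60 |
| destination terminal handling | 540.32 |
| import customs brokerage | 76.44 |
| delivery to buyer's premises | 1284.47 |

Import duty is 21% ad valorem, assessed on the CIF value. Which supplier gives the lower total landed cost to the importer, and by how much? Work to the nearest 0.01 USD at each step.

Supplier B is cheaper by USD 706.89

Supplier A (CFR):
CIF value = CFR price + insurance = 13220.00 + 131.60 = 13351.60
Import duty = 13351.60 × 21% = 2803.84
Buyer bears (A): 131.60 + 540.32 + 76.44 + 1284.47 = 2032.83
Landed cost (A) = invoice 13220.00 + 2032.83 + duty 2803.84 = 18056.67
Supplier B (EXW):
CIF value = EXW price + inland to port + export clearance + origin terminal + freight + insurance = 5533.08 + 450.25 + 361.19 + 199.25 + 6092.03 + 131.60 = 12767.40
Import duty = 12767.40 × 21% = 2681.15
Buyer bears (B): 450.25 + 361.19 + 199.25 + 6092.03 + 131.60 + 540.32 + 76.44 + 1284.47 = 9135.55
Landed cost (B) = invoice 5533.08 + 9135.55 + duty 2681.15 = 17349.78
Difference = |18056.67 − 17349.78| = 706.89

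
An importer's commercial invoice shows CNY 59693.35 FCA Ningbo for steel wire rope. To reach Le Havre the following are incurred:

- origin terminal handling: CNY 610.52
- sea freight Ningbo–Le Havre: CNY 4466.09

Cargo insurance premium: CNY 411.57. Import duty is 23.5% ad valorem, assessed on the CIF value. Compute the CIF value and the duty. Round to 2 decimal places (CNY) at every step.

CIF value: CNY 65181.53; import duty: CNY 15317.66

CIF = FCA price + pre-shipment costs + freight + insurance
CIF = 59693.35 + 610.52 + 4466.09 + 411.57 = 65181.53
Import duty = 65181.53 × 23.5% = 15317.66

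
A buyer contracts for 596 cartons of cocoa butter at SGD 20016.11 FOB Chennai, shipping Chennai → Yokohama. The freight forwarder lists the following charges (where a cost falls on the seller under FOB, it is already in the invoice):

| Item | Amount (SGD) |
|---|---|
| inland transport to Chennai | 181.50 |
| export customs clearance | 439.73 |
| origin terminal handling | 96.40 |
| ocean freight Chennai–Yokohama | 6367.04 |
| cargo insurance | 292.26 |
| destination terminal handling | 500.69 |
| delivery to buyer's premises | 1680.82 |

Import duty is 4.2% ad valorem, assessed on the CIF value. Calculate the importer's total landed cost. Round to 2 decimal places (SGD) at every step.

Total landed cost: SGD 29977.29

FOB: the seller bears costs until goods are on board at the origin port; the buyer bears freight, insurance and all costs thereafter.
Already in the invoice (seller's account under FOB): inland to port, export clearance, origin terminal — exclude.
CIF value = FOB price + freight + insurance = 20016.11 + 6367.04 + 292.26 = 26675.41
Import duty = 26675.41 × 4.2% = 1120.37
Buyer bears: freight 6367.04 + insurance 292.26 + destination terminal 500.69 + delivery 1680.82 + duty 1120.37 = 9961.18
Landed cost = invoice 20016.11 + 9961.18 = 29977.29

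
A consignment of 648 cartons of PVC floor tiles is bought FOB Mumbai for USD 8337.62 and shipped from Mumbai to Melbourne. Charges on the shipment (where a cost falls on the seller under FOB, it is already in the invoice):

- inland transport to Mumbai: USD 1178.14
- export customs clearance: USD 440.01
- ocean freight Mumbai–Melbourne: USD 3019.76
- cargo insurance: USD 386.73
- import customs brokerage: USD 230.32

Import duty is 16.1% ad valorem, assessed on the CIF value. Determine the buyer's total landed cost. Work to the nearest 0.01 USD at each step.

Total landed cost: USD 13865.23

FOB: the seller bears costs until goods are on board at the origin port; the buyer bears freight, insurance and all costs thereafter.
Already in the invoice (seller's account under FOB): inland to port, export clearance — exclude.
CIF value = FOB price + freight + insurance = 8337.62 + 3019.76 + 386.73 = 11744.11
Import duty = 11744.11 × 16.1% = 1890.80
Buyer bears: freight 3019.76 + insurance 386.73 + brokerage 230.32 + duty 1890.80 = 5527.61
Landed cost = invoice 8337.62 + 5527.61 = 13865.23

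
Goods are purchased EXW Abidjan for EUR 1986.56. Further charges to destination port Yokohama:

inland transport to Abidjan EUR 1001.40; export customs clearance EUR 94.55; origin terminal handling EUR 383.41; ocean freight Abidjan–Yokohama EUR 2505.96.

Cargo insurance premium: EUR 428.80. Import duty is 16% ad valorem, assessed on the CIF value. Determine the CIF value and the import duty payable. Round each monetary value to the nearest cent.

CIF value: EUR 6400.68; import duty: EUR 1024.11

CIF = EXW price + pre-shipment costs + freight + insurance
CIF = 1986.56 + 1001.40 + 94.55 + 383.41 + 2505.96 + 428.80 = 6400.68
Import duty = 6400.68 × 16% = 1024.11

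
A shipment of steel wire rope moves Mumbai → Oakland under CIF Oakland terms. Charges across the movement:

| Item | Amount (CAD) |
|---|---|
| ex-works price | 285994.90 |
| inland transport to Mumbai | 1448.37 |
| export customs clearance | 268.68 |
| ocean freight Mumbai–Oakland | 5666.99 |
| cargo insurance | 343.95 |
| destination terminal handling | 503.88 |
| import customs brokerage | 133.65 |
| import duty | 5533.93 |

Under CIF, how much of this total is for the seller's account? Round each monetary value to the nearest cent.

CIF: the seller pays costs through ocean freight and marine insurance to the destination port.
Seller's account: goods 285994.90 + inland to port 1448.37 + export clearance 268.68 + freight 5666.99 + insurance 343.95 = 293722.89
Buyer's account: destination terminal 503.88 + brokerage 133.65 + duty 5533.93 = 6171.46

Seller's account: CAD 293722.89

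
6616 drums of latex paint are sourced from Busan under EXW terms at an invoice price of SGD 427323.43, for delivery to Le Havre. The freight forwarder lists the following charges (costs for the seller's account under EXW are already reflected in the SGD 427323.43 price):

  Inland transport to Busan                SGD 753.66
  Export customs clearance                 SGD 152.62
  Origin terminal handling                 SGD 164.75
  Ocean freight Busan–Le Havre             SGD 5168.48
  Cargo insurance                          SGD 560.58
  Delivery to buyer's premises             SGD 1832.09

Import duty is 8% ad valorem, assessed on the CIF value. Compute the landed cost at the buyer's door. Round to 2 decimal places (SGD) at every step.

EXW: the seller makes goods available at their premises; the buyer bears all onward costs.
CIF value = EXW price + inland to port + export clearance + origin terminal + freight + insurance = 427323.43 + 753.66 + 152.62 + 164.75 + 5168.48 + 560.58 = 434123.52
Import duty = 434123.52 × 8% = 34729.88
Buyer bears: inland to port 753.66 + export clearance 152.62 + origin terminal 164.75 + freight 5168.48 + insurance 560.58 + delivery 1832.09 + duty 34729.88 = 43362.06
Landed cost = invoice 427323.43 + 43362.06 = 470685.49

Total landed cost: SGD 470685.49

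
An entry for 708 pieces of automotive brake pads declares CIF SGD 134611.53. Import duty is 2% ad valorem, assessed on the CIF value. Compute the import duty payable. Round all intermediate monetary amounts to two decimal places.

Import duty = 134611.53 × 2% = 2692.23

Import duty: SGD 2692.23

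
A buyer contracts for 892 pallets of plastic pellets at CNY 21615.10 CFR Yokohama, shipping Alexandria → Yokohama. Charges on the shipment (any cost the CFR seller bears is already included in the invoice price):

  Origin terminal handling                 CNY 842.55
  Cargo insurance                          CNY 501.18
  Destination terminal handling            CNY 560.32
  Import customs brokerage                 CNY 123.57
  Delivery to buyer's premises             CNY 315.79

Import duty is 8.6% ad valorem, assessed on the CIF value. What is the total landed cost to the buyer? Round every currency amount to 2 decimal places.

CFR: the seller pays costs through ocean freight to the destination port, but not insurance.
Already in the invoice (seller's account under CFR): origin terminal — exclude.
CIF value = CFR price + insurance = 21615.10 + 501.18 = 22116.28
Import duty = 22116.28 × 8.6% = 1902.00
Buyer bears: insurance 501.18 + destination terminal 560.32 + brokerage 123.57 + delivery 315.79 + duty 1902.00 = 3402.86
Landed cost = invoice 21615.10 + 3402.86 = 25017.96

Total landed cost: CNY 25017.96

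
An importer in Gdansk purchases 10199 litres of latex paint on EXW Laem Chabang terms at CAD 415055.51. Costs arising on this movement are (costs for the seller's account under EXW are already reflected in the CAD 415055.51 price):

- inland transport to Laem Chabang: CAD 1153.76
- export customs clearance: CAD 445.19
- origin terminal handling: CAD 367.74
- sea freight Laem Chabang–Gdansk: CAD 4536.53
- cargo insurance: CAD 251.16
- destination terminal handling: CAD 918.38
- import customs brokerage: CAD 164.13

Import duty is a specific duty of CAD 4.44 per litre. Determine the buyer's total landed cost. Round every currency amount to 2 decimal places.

Total landed cost: CAD 468175.96

EXW: the seller makes goods available at their premises; the buyer bears all onward costs.
CIF value = EXW price + inland to port + export clearance + origin terminal + freight + insurance = 415055.51 + 1153.76 + 445.19 + 367.74 + 4536.53 + 251.16 = 421809.89
Import duty = 10199 × 4.44 = 45283.56
Buyer bears: inland to port 1153.76 + export clearance 445.19 + origin terminal 367.74 + freight 4536.53 + insurance 251.16 + destination terminal 918.38 + brokerage 164.13 + duty 45283.56 = 53120.45
Landed cost = invoice 415055.51 + 53120.45 = 468175.96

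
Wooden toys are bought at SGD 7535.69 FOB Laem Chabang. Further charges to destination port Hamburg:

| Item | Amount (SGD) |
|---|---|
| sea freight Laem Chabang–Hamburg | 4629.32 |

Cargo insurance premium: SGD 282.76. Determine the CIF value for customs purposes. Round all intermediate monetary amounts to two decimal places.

CIF = FOB price + freight + insurance
CIF = 7535.69 + 4629.32 + 282.76 = 12447.77

CIF value: SGD 12447.77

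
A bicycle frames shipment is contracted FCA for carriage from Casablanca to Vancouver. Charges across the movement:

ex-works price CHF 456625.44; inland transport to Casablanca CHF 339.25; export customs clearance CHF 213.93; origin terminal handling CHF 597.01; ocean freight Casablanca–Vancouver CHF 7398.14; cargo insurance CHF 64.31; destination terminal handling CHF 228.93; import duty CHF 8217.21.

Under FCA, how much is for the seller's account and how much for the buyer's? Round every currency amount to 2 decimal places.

FCA: the seller delivers export-cleared goods to the carrier; the buyer bears costs from that point.
Seller's account: goods 456625.44 + inland to port 339.25 + export clearance 213.93 = 457178.62
Buyer's account: origin terminal 597.01 + freight 7398.14 + insurance 64.31 + destination terminal 228.93 + duty 8217.21 = 16505.60

Seller: CHF 457178.62; buyer: CHF 16505.60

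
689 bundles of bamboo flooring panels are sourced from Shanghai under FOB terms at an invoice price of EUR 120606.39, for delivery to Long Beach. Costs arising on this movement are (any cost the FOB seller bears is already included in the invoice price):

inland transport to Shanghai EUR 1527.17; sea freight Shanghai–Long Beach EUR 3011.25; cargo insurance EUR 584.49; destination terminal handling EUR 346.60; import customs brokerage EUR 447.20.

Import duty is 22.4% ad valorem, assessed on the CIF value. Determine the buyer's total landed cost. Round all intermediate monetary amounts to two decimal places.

FOB: the seller bears costs until goods are on board at the origin port; the buyer bears freight, insurance and all costs thereafter.
Already in the invoice (seller's account under FOB): inland to port — exclude.
CIF value = FOB price + freight + insurance = 120606.39 + 3011.25 + 584.49 = 124202.13
Import duty = 124202.13 × 22.4% = 27821.28
Buyer bears: freight 3011.25 + insurance 584.49 + destination terminal 346.60 + brokerage 447.20 + duty 27821.28 = 32210.82
Landed cost = invoice 120606.39 + 32210.82 = 152817.21

Total landed cost: EUR 152817.21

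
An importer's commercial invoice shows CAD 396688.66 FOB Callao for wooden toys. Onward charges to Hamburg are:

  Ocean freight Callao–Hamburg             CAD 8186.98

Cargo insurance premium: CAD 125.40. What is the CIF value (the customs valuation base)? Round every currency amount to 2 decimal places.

CIF = FOB price + freight + insurance
CIF = 396688.66 + 8186.98 + 125.40 = 405001.04

CIF value: CAD 405001.04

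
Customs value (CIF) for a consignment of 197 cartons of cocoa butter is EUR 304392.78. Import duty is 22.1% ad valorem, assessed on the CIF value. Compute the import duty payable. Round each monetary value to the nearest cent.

Import duty = 304392.78 × 22.1% = 67270.80

Import duty: EUR 67270.80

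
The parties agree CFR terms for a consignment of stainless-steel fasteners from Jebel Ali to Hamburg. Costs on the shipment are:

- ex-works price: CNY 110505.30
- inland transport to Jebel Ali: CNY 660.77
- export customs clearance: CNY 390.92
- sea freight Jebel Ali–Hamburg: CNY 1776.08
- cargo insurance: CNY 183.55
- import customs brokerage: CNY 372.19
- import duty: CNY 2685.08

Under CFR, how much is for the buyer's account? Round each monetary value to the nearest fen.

CFR: the seller pays costs through ocean freight to the destination port, but not insurance.
Seller's account: goods 110505.30 + inland to port 660.77 + export clearance 390.92 + freight 1776.08 = 113333.07
Buyer's account: insurance 183.55 + brokerage 372.19 + duty 2685.08 = 3240.82

Buyer's account: CNY 3240.82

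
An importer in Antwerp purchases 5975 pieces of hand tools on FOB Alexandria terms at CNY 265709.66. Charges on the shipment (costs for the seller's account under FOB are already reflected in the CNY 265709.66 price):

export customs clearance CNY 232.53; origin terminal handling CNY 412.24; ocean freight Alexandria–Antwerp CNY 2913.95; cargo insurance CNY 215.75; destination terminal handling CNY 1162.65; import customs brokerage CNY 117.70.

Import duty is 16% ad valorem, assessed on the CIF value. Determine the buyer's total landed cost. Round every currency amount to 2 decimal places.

Total landed cost: CNY 313134.01

FOB: the seller bears costs until goods are on board at the origin port; the buyer bears freight, insurance and all costs thereafter.
Already in the invoice (seller's account under FOB): export clearance, origin terminal — exclude.
CIF value = FOB price + freight + insurance = 265709.66 + 2913.95 + 215.75 = 268839.36
Import duty = 268839.36 × 16% = 43014.30
Buyer bears: freight 2913.95 + insurance 215.75 + destination terminal 1162.65 + brokerage 117.70 + duty 43014.30 = 47424.35
Landed cost = invoice 265709.66 + 47424.35 = 313134.01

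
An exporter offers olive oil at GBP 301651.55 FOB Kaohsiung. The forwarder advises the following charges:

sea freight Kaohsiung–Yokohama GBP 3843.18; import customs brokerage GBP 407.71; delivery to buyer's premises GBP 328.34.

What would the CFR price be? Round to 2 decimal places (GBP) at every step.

Not relevant to the conversion: brokerage, delivery — on the buyer under both terms; not part of either seller's price.
From FOB to CFR, the seller additionally bears: freight.
CFR price = 301651.55 + 3843.18 = 305494.73

CFR price: GBP 305494.73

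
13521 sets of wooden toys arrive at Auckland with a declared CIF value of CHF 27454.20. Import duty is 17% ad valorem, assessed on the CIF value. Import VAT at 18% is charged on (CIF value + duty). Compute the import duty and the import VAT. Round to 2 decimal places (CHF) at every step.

Import duty: CHF 4667.21; import VAT: CHF 5781.85

Import duty = 27454.20 × 17% = 4667.21
VAT base = CIF + duty = 27454.20 + 4667.21 = 32121.41
Import VAT = 32121.41 × 18% = 5781.85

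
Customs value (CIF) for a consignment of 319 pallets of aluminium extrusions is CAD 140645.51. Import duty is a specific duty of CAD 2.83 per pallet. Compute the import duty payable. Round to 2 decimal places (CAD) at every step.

Import duty: CAD 902.77

Import duty = 319 × 2.83 = 902.77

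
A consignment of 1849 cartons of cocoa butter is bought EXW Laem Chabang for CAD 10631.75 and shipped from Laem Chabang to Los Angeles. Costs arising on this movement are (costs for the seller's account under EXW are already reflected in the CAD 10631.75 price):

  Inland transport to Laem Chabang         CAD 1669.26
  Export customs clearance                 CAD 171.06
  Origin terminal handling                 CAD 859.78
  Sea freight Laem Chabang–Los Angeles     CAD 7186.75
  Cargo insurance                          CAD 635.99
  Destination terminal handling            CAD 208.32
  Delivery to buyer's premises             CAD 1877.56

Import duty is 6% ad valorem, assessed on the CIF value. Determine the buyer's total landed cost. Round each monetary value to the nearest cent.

Total landed cost: CAD 24509.75

EXW: the seller makes goods available at their premises; the buyer bears all onward costs.
CIF value = EXW price + inland to port + export clearance + origin terminal + freight + insurance = 10631.75 + 1669.26 + 171.06 + 859.78 + 7186.75 + 635.99 = 21154.59
Import duty = 21154.59 × 6% = 1269.28
Buyer bears: inland to port 1669.26 + export clearance 171.06 + origin terminal 859.78 + freight 7186.75 + insurance 635.99 + destination terminal 208.32 + delivery 1877.56 + duty 1269.28 = 13878.00
Landed cost = invoice 10631.75 + 13878.00 = 24509.75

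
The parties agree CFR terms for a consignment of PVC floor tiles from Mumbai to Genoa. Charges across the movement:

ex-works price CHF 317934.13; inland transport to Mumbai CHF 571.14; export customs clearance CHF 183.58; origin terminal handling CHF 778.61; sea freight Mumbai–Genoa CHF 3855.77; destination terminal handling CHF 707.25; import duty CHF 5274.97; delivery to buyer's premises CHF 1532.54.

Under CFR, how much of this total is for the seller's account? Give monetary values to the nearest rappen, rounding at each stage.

CFR: the seller pays costs through ocean freight to the destination port, but not insurance.
Seller's account: goods 317934.13 + inland to port 571.14 + export clearance 183.58 + origin terminal 778.61 + freight 3855.77 = 323323.23
Buyer's account: destination terminal 707.25 + duty 5274.97 + delivery 1532.54 = 7514.76

Seller's account: CHF 323323.23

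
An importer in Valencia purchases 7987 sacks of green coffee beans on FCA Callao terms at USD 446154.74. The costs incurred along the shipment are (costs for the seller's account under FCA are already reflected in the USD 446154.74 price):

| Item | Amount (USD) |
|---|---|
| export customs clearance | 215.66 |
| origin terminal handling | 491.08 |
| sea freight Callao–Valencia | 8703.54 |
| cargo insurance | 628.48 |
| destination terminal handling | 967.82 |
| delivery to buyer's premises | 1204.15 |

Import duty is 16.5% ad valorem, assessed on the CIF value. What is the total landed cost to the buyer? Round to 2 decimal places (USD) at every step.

Total landed cost: USD 533386.15

FCA: the seller delivers export-cleared goods to the carrier; the buyer bears costs from that point.
Already in the invoice (seller's account under FCA): export clearance — exclude.
CIF value = FCA price + origin terminal + freight + insurance = 446154.74 + 491.08 + 8703.54 + 628.48 = 455977.84
Import duty = 455977.84 × 16.5% = 75236.34
Buyer bears: origin terminal 491.08 + freight 8703.54 + insurance 628.48 + destination terminal 967.82 + delivery 1204.15 + duty 75236.34 = 87231.41
Landed cost = invoice 446154.74 + 87231.41 = 533386.15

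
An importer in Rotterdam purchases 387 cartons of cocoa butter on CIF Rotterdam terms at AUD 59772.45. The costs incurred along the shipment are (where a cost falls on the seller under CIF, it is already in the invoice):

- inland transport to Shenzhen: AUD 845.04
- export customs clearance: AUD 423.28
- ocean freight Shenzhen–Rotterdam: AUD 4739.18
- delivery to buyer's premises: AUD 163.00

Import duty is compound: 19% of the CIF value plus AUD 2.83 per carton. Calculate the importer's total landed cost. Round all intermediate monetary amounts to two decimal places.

CIF: the seller pays costs through ocean freight and marine insurance to the destination port.
Already in the invoice (seller's account under CIF): inland to port, export clearance, freight — exclude.
The CIF price already equals the CIF value: 59772.45
Ad valorem component: 59772.45 × 19% = 11356.77
Specific component: 387 × 2.83 = 1095.21
Import duty = 11356.77 + 1095.21 = 12451.98
Buyer bears: delivery 163.00 + duty 12451.98 = 12614.98
Landed cost = invoice 59772.45 + 12614.98 = 72387.43

Total landed cost: AUD 72387.43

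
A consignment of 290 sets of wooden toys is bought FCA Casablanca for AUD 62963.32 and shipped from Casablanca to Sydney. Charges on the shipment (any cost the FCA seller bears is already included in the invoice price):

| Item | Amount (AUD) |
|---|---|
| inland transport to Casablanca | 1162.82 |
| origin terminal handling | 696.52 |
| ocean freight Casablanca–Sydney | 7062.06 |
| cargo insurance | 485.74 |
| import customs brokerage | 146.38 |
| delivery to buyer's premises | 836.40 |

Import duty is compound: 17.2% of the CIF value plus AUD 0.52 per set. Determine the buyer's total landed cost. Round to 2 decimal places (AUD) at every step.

Total landed cost: AUD 84588.93

FCA: the seller delivers export-cleared goods to the carrier; the buyer bears costs from that point.
Already in the invoice (seller's account under FCA): inland to port — exclude.
CIF value = FCA price + origin terminal + freight + insurance = 62963.32 + 696.52 + 7062.06 + 485.74 = 71207.64
Ad valorem component: 71207.64 × 17.2% = 12247.71
Specific component: 290 × 0.52 = 150.80
Import duty = 12247.71 + 150.80 = 12398.51
Buyer bears: origin terminal 696.52 + freight 7062.06 + insurance 485.74 + brokerage 146.38 + delivery 836.40 + duty 12398.51 = 21625.61
Landed cost = invoice 62963.32 + 21625.61 = 84588.93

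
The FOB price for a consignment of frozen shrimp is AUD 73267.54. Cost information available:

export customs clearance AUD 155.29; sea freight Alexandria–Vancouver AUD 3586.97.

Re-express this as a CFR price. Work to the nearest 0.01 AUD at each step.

CFR price: AUD 76854.51

Not relevant to the conversion: export clearance — on the seller under both FOB and CFR; already in the FOB price and stays in the CFR price.
From FOB to CFR, the seller additionally bears: freight.
CFR price = 73267.54 + 3586.97 = 76854.51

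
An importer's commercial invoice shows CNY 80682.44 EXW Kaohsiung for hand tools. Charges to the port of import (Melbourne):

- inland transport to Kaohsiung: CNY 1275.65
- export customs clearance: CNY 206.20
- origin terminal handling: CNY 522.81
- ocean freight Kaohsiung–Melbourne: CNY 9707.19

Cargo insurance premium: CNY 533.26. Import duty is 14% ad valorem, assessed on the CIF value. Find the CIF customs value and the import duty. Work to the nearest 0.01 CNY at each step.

CIF = EXW price + pre-shipment costs + freight + insurance
CIF = 80682.44 + 1275.65 + 206.20 + 522.81 + 9707.19 + 533.26 = 92927.55
Import duty = 92927.55 × 14% = 13009.86

CIF value: CNY 92927.55; import duty: CNY 13009.86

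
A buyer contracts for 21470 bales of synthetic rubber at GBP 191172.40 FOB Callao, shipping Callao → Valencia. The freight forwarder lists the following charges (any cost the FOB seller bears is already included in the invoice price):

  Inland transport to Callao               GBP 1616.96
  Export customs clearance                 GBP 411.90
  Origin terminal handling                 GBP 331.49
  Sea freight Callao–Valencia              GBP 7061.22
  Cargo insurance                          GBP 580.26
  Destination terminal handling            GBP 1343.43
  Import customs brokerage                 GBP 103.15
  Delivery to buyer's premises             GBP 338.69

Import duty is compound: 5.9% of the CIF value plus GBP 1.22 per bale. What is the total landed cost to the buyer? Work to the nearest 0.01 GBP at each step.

Total landed cost: GBP 238522.57

FOB: the seller bears costs until goods are on board at the origin port; the buyer bears freight, insurance and all costs thereafter.
Already in the invoice (seller's account under FOB): inland to port, export clearance, origin terminal — exclude.
CIF value = FOB price + freight + insurance = 191172.40 + 7061.22 + 580.26 = 198813.88
Ad valorem component: 198813.88 × 5.9% = 11730.02
Specific component: 21470 × 1.22 = 26193.40
Import duty = 11730.02 + 26193.40 = 37923.42
Buyer bears: freight 7061.22 + insurance 580.26 + destination terminal 1343.43 + brokerage 103.15 + delivery 338.69 + duty 37923.42 = 47350.17
Landed cost = invoice 191172.40 + 47350.17 = 238522.57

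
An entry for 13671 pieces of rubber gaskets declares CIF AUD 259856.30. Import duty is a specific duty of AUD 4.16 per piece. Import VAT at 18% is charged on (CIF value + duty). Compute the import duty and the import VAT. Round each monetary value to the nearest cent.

Import duty: AUD 56871.36; import VAT: AUD 57010.98

Import duty = 13671 × 4.16 = 56871.36
VAT base = CIF + duty = 259856.30 + 56871.36 = 316727.66
Import VAT = 316727.66 × 18% = 57010.98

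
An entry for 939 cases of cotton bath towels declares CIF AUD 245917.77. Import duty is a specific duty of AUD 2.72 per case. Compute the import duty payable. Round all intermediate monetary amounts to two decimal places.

Import duty = 939 × 2.72 = 2554.08

Import duty: AUD 2554.08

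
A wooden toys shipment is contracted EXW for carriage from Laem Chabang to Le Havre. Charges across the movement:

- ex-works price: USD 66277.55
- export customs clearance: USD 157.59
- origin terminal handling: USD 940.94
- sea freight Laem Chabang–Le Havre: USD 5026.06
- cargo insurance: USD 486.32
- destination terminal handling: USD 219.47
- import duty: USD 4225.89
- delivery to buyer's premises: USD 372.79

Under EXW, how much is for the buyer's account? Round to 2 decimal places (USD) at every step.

Buyer's account: USD 11429.06

EXW: the seller makes goods available at their premises; the buyer bears all onward costs.
Seller's account: goods 66277.55 = 66277.55
Buyer's account: export clearance 157.59 + origin terminal 940.94 + freight 5026.06 + insurance 486.32 + destination terminal 219.47 + duty 4225.89 + delivery 372.79 = 11429.06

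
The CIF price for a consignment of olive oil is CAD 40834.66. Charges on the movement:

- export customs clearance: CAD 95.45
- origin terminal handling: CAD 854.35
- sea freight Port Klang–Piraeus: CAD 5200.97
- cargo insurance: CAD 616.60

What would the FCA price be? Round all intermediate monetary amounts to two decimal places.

Not relevant to the conversion: export clearance — on the seller under both CIF and FCA; already in the CIF price and stays in the FCA price.
From CIF to FCA, the seller no longer bears: origin terminal, freight, insurance.
FCA price = 40834.66 − 854.35 − 5200.97 − 616.60 = 34162.74

FCA price: CAD 34162.74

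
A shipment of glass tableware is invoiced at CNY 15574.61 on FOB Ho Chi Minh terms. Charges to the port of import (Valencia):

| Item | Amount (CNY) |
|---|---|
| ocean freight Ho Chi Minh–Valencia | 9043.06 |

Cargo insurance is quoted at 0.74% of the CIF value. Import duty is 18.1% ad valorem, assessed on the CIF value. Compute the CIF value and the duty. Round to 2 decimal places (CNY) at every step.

CIF value: CNY 24801.20; import duty: CNY 4489.02

Let C be the CIF value. C = FOB price + freight + 0.74% × C
C − 0.74% × C = 15574.61 + 9043.06
0.9926 × C = 24617.67
C = 24617.67 / 0.9926 = 24801.20
Insurance premium = 0.74% × 24801.20 = 183.53
Import duty = 24801.20 × 18.1% = 4489.02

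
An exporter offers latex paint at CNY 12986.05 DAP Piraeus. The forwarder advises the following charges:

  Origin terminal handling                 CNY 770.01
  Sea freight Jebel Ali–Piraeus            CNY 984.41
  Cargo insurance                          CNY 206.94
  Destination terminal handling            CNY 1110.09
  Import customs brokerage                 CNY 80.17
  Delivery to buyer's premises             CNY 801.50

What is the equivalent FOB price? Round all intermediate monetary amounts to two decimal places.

FOB price: CNY 9883.11

Not relevant to the conversion: origin terminal — on the seller under both DAP and FOB; already in the DAP price and stays in the FOB price. brokerage — on the buyer under both terms; not part of either seller's price.
From DAP to FOB, the seller no longer bears: freight, insurance, destination terminal, delivery.
FOB price = 12986.05 − 984.41 − 206.94 − 1110.09 − 801.50 = 9883.11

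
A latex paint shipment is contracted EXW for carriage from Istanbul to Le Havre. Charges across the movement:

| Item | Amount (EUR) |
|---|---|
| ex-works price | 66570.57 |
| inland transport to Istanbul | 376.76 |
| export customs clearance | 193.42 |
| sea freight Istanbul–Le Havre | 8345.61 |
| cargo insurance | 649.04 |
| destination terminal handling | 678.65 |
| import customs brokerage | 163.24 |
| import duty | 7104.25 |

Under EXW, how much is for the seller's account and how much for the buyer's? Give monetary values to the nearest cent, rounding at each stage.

Seller: EUR 66570.57; buyer: EUR 17510.97

EXW: the seller makes goods available at their premises; the buyer bears all onward costs.
Seller's account: goods 66570.57 = 66570.57
Buyer's account: inland to port 376.76 + export clearance 193.42 + freight 8345.61 + insurance 649.04 + destination terminal 678.65 + brokerage 163.24 + duty 7104.25 = 17510.97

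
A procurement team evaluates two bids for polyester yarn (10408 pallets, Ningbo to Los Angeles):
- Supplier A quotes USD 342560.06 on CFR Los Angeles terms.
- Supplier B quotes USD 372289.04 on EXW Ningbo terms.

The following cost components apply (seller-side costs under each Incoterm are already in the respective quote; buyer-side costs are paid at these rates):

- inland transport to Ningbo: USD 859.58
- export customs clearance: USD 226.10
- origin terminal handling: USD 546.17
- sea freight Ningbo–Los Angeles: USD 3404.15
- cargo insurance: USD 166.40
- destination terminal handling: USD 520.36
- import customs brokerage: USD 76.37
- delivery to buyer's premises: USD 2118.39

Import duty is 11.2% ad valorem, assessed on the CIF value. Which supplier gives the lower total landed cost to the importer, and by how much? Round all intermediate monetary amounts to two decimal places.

Supplier A is cheaper by USD 38658.66

Supplier A (CFR):
CIF value = CFR price + insurance = 342560.06 + 166.40 = 342726.46
Import duty = 342726.46 × 11.2% = 38385.36
Buyer bears (A): 166.40 + 520.36 + 76.37 + 2118.39 = 2881.52
Landed cost (A) = invoice 342560.06 + 2881.52 + duty 38385.36 = 383826.94
Supplier B (EXW):
CIF value = EXW price + inland to port + export clearance + origin terminal + freight + insurance = 372289.04 + 859.58 + 226.10 + 546.17 + 3404.15 + 166.40 = 377491.44
Import duty = 377491.44 × 11.2% = 42279.04
Buyer bears (B): 859.58 + 226.10 + 546.17 + 3404.15 + 166.40 + 520.36 + 76.37 + 2118.39 = 7917.52
Landed cost (B) = invoice 372289.04 + 7917.52 + duty 42279.04 = 422485.60
Difference = |383826.94 − 422485.60| = 38658.66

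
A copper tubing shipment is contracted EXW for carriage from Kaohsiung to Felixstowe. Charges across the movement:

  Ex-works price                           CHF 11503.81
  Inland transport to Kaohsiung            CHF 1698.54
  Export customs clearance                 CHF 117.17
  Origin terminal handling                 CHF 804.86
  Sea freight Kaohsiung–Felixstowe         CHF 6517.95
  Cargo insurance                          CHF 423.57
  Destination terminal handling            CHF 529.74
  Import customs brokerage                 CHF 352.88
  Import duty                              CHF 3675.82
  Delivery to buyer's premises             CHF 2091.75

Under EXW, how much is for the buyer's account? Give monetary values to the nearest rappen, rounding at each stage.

Buyer's account: CHF 16212.28

EXW: the seller makes goods available at their premises; the buyer bears all onward costs.
Seller's account: goods 11503.81 = 11503.81
Buyer's account: inland to port 1698.54 + export clearance 117.17 + origin terminal 804.86 + freight 6517.95 + insurance 423.57 + destination terminal 529.74 + brokerage 352.88 + duty 3675.82 + delivery 2091.75 = 16212.28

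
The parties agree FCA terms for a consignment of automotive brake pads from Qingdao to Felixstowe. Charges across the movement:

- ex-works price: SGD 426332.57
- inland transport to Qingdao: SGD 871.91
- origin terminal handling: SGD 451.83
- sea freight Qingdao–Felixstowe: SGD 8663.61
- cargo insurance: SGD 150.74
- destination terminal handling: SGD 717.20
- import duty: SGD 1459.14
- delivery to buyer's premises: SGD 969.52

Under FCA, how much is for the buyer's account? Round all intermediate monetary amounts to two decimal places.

Buyer's account: SGD 12412.04

FCA: the seller delivers export-cleared goods to the carrier; the buyer bears costs from that point.
Seller's account: goods 426332.57 + inland to port 871.91 = 427204.48
Buyer's account: origin terminal 451.83 + freight 8663.61 + insurance 150.74 + destination terminal 717.20 + duty 1459.14 + delivery 969.52 = 12412.04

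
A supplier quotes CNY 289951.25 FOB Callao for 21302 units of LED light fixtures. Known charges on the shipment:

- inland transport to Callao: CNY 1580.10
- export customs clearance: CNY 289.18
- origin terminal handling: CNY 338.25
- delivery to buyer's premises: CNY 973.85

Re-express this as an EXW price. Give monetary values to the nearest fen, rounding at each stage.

Not relevant to the conversion: delivery — on the buyer under both terms; not part of either seller's price.
From FOB to EXW, the seller no longer bears: inland to port, export clearance, origin terminal.
EXW price = 289951.25 − 1580.10 − 289.18 − 338.25 = 287743.72

EXW price: CNY 287743.72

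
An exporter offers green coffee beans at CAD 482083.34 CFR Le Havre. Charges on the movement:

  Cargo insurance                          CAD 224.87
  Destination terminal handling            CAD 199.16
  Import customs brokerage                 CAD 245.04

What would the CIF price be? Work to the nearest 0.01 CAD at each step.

CIF price: CAD 482308.21

Not relevant to the conversion: brokerage, destination terminal — on the buyer under both terms; not part of either seller's price.
From CFR to CIF, the seller additionally bears: insurance.
CIF price = 482083.34 + 224.87 = 482308.21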